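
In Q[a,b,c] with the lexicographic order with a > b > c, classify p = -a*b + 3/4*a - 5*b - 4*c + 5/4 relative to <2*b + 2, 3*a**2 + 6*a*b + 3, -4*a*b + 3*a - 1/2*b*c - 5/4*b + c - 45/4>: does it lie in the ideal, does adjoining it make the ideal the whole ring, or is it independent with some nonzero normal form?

-a*b + 3/4*a - 5*b - 4*c + 5/4 is independent of I; its normal form modulo I is -35/8*c + 35/4.

First compute the reduced Gröbner basis of I by Buchberger's algorithm.
f_1 = 2*b + 2, LT = b.
f_2 = 3*a**2 + 6*a*b + 3, LT = a**2.
f_3 = -4*a*b + 3*a - 1/2*b*c - 5/4*b + c - 45/4, LT = a*b.

S(f_1,f_3): lcm = a*b. S = 7/4*a - 1/8*b*c - 5/16*b + 1/4*c - 45/16.
  leading term a: no divisor's leading term divides it; move 7/4*a to the remainder.
  leading term b*c: subtract (-1/16*c)·f_1 from -1/8*b*c - 5/16*b + 1/4*c - 45/16 → -5/16*b + 3/8*c - 45/16
  leading term b: subtract (-5/32)·f_1 from -5/16*b + 3/8*c - 45/16 → 3/8*c - 5/2
  leading term c: no divisor's leading term divides it; move 3/8*c to the remainder.
  leading term 1: no divisor's leading term divides it; move -5/2 to the remainder.
  remainder 7/4*a + 3/8*c - 5/2 ≠ 0; add h_4 = 7/4*a + 3/8*c - 5/2 to the basis.

S(f_2,f_3): lcm = a**2*b. S = 3/4*a**2 + 2*a*b**2 - 1/8*a*b*c - 5/16*a*b + 1/4*a*c - 45/16*a + b.
  leading term a**2: subtract (1/4)·f_2 from 3/4*a**2 + 2*a*b**2 - 1/8*a*b*c - 5/16*a*b + 1/4*a*c - 45/16*a + b → 2*a*b**2 - 1/8*a*b*c - 29/16*a*b + 1/4*a*c - 45/16*a + b - 3/4
  leading term a*b**2: subtract (a*b)·f_1 from 2*a*b**2 - 1/8*a*b*c - 29/16*a*b + 1/4*a*c - 45/16*a + b - 3/4 → -1/8*a*b*c - 61/16*a*b + 1/4*a*c - 45/16*a + b - 3/4
  leading term a*b*c: subtract (-1/16*a*c)·f_1 from -1/8*a*b*c - 61/16*a*b + 1/4*a*c - 45/16*a + b - 3/4 → -61/16*a*b + 3/8*a*c - 45/16*a + b - 3/4
  leading term a*b: subtract (-61/32*a)·f_1 from -61/16*a*b + 3/8*a*c - 45/16*a + b - 3/4 → 3/8*a*c + a + b - 3/4
  leading term a*c: subtract (3/14*c)·h_4 from 3/8*a*c + a + b - 3/4 → a + b - 9/112*c**2 + 15/28*c - 3/4
  leading term a: subtract (4/7)·h_4 from a + b - 9/112*c**2 + 15/28*c - 3/4 → b - 9/112*c**2 + 9/28*c + 19/28
  leading term b: subtract (1/2)·f_1 from b - 9/112*c**2 + 9/28*c + 19/28 → -9/112*c**2 + 9/28*c - 9/28
  leading term c**2: no divisor's leading term divides it; move -9/112*c**2 to the remainder.
  leading term c: no divisor's leading term divides it; move 9/28*c to the remainder.
  leading term 1: no divisor's leading term divides it; move -9/28 to the remainder.
  remainder -9/112*c**2 + 9/28*c - 9/28 ≠ 0; add h_5 = -9/112*c**2 + 9/28*c - 9/28 to the basis.

The other S-polynomials (S(f_1,f_2), S(f_1,h_4), S(f_2,h_4), S(f_3,h_4), S(f_1,h_5), S(f_2,h_5), S(f_3,h_5), S(h_4,h_5)) all reduce to 0 modulo the current basis, so we have a Gröbner basis.
Inter-reduce: drop elements whose leading term is divisible by another's, tail-reduce, and make monic.
Reduced Gröbner basis: {a + 3/14*c - 10/7, b + 1, c**2 - 4*c + 4}.
Label its elements g_1 = a + 3/14*c - 10/7, g_2 = b + 1, g_3 = c**2 - 4*c + 4.

Reduce p = -a*b + 3/4*a - 5*b - 4*c + 5/4 modulo G:
  leading term a*b: subtract (-b)·g_1 from -a*b + 3/4*a - 5*b - 4*c + 5/4 → 3/4*a + 3/14*b*c - 45/7*b - 4*c + 5/4
  leading term a: subtract (3/4)·g_1 from 3/4*a + 3/14*b*c - 45/7*b - 4*c + 5/4 → 3/14*b*c - 45/7*b - 233/56*c + 65/28
  leading term b*c: subtract (3/14*c)·g_2 from 3/14*b*c - 45/7*b - 233/56*c + 65/28 → -45/7*b - 35/8*c + 65/28
  leading term b: subtract (-45/7)·g_2 from -45/7*b - 35/8*c + 65/28 → -35/8*c + 35/4
  leading term c: no divisor's leading term divides it; move -35/8*c to the remainder.
  leading term 1: no divisor's leading term divides it; move 35/4 to the remainder.
  normal form = -35/8*c + 35/4.
The normal form is nonzero, so p ∉ I. Since p minus its normal form lies in I, I + (p) = I + (r) where r = -35/8*c + 35/4; decide whether this ideal is the whole ring.
Run Buchberger on G together with r (pairs among the g_i already reduce to 0 since G is a Gröbner basis):
g_1 = a + 3/14*c - 10/7, LT = a.
g_2 = b + 1, LT = b.
g_3 = c**2 - 4*c + 4, LT = c**2.
r = -35/8*c + 35/4, LT = c.

The S-polynomials (S(g_1,g_2), S(g_1,g_3), S(g_1,r), S(g_2,g_3), S(g_2,r), S(g_3,r)) all reduce to 0 modulo the current basis, so we have a Gröbner basis.
Inter-reduce: drop elements whose leading term is divisible by another's, tail-reduce, and make monic.
Reduced Gröbner basis: {a - 1, b + 1, c - 2}.
The reduced Gröbner basis of I + (p) is {a - 1, b + 1, c - 2} ≠ {1}, a proper ideal, so the enlarged system stays consistent: p is independent of I, with normal form -35/8*c + 35/4.

The remainder on division by a Gröbner basis is unique — it is the normal form.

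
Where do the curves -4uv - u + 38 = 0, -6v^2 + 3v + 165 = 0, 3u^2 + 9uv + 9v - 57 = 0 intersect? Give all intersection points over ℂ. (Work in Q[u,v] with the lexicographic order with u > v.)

Compute a lex Gröbner basis by Buchberger's algorithm.
f_1 = -4uv - u + 38, LT = uv.
f_2 = -6v^2 + 3v + 165, LT = v^2.
f_3 = 3u^2 + 9uv + 9v - 57, LT = u^2.

S(f_1,f_2): lcm = uv^2. S = 3/4uv + 55/2u - 19/2v.
  reduce S modulo (f_1, f_2, f_3):
  remainder 437/16u - 19/2v + 57/8 ≠ 0; add h_4 = 437/16u - 19/2v + 57/8 to the basis.

S(f_1,f_3): lcm = u^2v. S = 1/4u^2 - 3uv^2 - 19/2u - 3v^2 + 19v.
  reduce S modulo (f_1, f_2, f_3, h_4):
  remainder -1385/92v - 6925/92 ≠ 0; add h_5 = -1385/92v - 6925/92 to the basis.

The other S-polynomials (S(f_2,f_3), S(f_1,h_4), S(f_2,h_4), S(f_3,h_4), S(f_1,h_5), S(f_2,h_5), S(f_3,h_5), S(h_4,h_5)) all reduce to 0 modulo the current basis, so we have a Gröbner basis.
Inter-reduce: drop elements whose leading term is divisible by another's, tail-reduce, and make monic.
Reduced Gröbner basis: {u + 2, v + 5}.

From the last basis element, v + 5 = 0, so v takes values in {-5}. Each choice, substituted upward through the basis, yields the corresponding point(s) of the solution set.
  v = -5: the earlier basis element becomes u + 2 = 0, giving u = -2 — point (-2, -5).

{(-2, -5)}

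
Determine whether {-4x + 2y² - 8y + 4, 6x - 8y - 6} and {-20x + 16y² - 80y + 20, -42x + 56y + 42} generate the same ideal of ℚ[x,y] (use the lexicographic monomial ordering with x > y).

For a fixed monomial order, each ideal has a unique reduced Gröbner basis; comparing bases decides equality.
Buchberger on the first generating set:
f_1 = -4x + 2y² - 8y + 4, LT = x.
f_2 = 6x - 8y - 6, LT = x.

S(f_1,f_2): lcm = x. S = -½y² + 10/3y.
  reduce S modulo (f_1, f_2):
  remainder -½y² + 10/3y ≠ 0; add g_3 = -½y² + 10/3y to the basis.

The other S-polynomials (S(f_1,g_3), S(f_2,g_3)) all reduce to 0 modulo the current basis, so we have a Gröbner basis.
Inter-reduce: drop elements whose leading term is divisible by another's, tail-reduce, and make monic.
Reduced Gröbner basis: {x - 4/3y - 1, y² - 20/3y}.

Buchberger on the second generating set:
h_1 = -20x + 16y² - 80y + 20, LT = x.
h_2 = -42x + 56y + 42, LT = x.

S(h_1,h_2): lcm = x. S = -⅘y² + 16/3y.
  reduce S modulo (h_1, h_2):
  remainder -⅘y² + 16/3y ≠ 0; add k_3 = -⅘y² + 16/3y to the basis.

The other S-polynomials (S(h_1,k_3), S(h_2,k_3)) all reduce to 0 modulo the current basis, so we have a Gröbner basis.
Inter-reduce: drop elements whose leading term is divisible by another's, tail-reduce, and make monic.
Reduced Gröbner basis: {x - 4/3y - 1, y² - 20/3y}.

Same reduced basis, so the two generating sets span the same ideal.

Yes, the ideals are equal.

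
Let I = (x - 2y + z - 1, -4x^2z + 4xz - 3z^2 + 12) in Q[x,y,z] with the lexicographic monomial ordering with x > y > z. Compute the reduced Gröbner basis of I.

G = {x - 2y + z - 1, y^2z - yz^2 + 1/2yz + 1/4z^3 - 1/16z^2 - 3/4}

f_1 = x - 2y + z - 1, LT = x.
f_2 = -4x^2z + 4xz - 3z^2 + 12, LT = x^2z.

S(f_1,f_2): lcm = x^2z. S = -2xyz + xz^2 - 3/4z^2 + 3.
  leading term xyz: subtract (-2yz)·f_1 from -2xyz + xz^2 - 3/4z^2 + 3 → xz^2 - 4y^2z + 2yz^2 - 2yz - 3/4z^2 + 3
  leading term xz^2: subtract (z^2)·f_1 from xz^2 - 4y^2z + 2yz^2 - 2yz - 3/4z^2 + 3 → -4y^2z + 4yz^2 - 2yz - z^3 + 1/4z^2 + 3
  leading term y^2z: no divisor's leading term divides it; move -4y^2z to the remainder.
  leading term yz^2: no divisor's leading term divides it; move 4yz^2 to the remainder.
  leading term yz: no divisor's leading term divides it; move -2yz to the remainder.
  leading term z^3: no divisor's leading term divides it; move -z^3 to the remainder.
  leading term z^2: no divisor's leading term divides it; move 1/4z^2 to the remainder.
  leading term 1: no divisor's leading term divides it; move 3 to the remainder.
  remainder -4y^2z + 4yz^2 - 2yz - z^3 + 1/4z^2 + 3 ≠ 0; add g_3 = -4y^2z + 4yz^2 - 2yz - z^3 + 1/4z^2 + 3 to the basis.

The other S-polynomials (S(f_1,g_3), S(f_2,g_3)) all reduce to 0 modulo the current basis, so we have a Gröbner basis.
Inter-reduce: drop elements whose leading term is divisible by another's, tail-reduce, and make monic.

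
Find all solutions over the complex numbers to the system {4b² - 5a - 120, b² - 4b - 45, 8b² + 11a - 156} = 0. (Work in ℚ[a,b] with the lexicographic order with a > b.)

Compute a lex Gröbner basis by Buchberger's algorithm.
f_1 = -5a + 4b² - 120, LT = a.
f_2 = b² - 4b - 45, LT = b².
f_3 = 11a + 8b² - 156, LT = a.

S(f_1,f_3): lcm = a. S = -84/55b² + 420/11.
  leading term b²: subtract (-84/55)·f_2 from -84/55b² + 420/11 → -336/55b - 336/11
  leading term b: no divisor's leading term divides it; move -336/55b to the remainder.
  leading term 1: no divisor's leading term divides it; move -336/11 to the remainder.
  remainder -336/55b - 336/11 ≠ 0; add h_4 = -336/55b - 336/11 to the basis.

The other S-polynomials (S(f_1,f_2), S(f_2,f_3), S(f_1,h_4), S(f_2,h_4), S(f_3,h_4)) all reduce to 0 modulo the current basis, so we have a Gröbner basis.
Inter-reduce: drop elements whose leading term is divisible by another's, tail-reduce, and make monic.
Reduced Gröbner basis: {a + 4, b + 5}.

Since the basis is lex-ordered, b + 5 is univariate in b. Its roots are {-5}. Back-substituting each root into the other basis elements fixes the other coordinates.
  b = -5: the earlier basis element becomes a + 4 = 0, giving a = -4 — point (-4, -5).
Substituting each solution back into the original system confirms all equations vanish.
Zero-dimensionality of the ideal guarantees finitely many solutions over ℂ.

{(-4, -5)}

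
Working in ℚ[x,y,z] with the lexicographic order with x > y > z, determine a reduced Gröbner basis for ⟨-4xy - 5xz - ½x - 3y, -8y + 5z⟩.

f_1 = -4xy - 5xz - ½x - 3y, LT = xy.
f_2 = -8y + 5z, LT = y.

S(f_1,f_2): lcm = xy. S = 15/8xz + ⅛x + ¾y.
  leading term xz: no divisor's leading term divides it; move 15/8xz to the remainder.
  leading term x: no divisor's leading term divides it; move ⅛x to the remainder.
  leading term y: subtract (-3/32)·f_2 from ¾y → 15/32z
  leading term z: no divisor's leading term divides it; move 15/32z to the remainder.
  remainder 15/8xz + ⅛x + 15/32z ≠ 0; add g_3 = 15/8xz + ⅛x + 15/32z to the basis.

The other S-polynomials (S(f_1,g_3), S(f_2,g_3)) all reduce to 0 modulo the current basis, so we have a Gröbner basis.
Inter-reduce: drop elements whose leading term is divisible by another's, tail-reduce, and make monic.

G = {xz + 1/15x + ¼z, y - ⅝z}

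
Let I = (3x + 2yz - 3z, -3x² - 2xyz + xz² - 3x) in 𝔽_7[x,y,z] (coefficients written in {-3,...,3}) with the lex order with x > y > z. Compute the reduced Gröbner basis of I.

f_1 = 3x + 2yz - 3z, LT = x.
f_2 = -3x² - 2xyz + xz² - 3x, LT = x².

S(f_1,f_2): lcm = x². S = -2xz² - xz - x.
  leading term xz²: subtract (-3z²)·f_1 from -2xz² - xz - x → -xz - x - yz³ - 2z³
  leading term xz: subtract (2z)·f_1 from -xz - x - yz³ - 2z³ → -x - yz³ + 3yz² - 2z³ - z²
  leading term x: subtract (2)·f_1 from -x - yz³ + 3yz² - 2z³ - z² → -yz³ + 3yz² + 3yz - 2z³ - z² - z
  leading term yz³: no divisor's leading term divides it; move -yz³ to the remainder.
  leading term yz²: no divisor's leading term divides it; move 3yz² to the remainder.
  leading term yz: no divisor's leading term divides it; move 3yz to the remainder.
  leading term z³: no divisor's leading term divides it; move -2z³ to the remainder.
  leading term z²: no divisor's leading term divides it; move -z² to the remainder.
  leading term z: no divisor's leading term divides it; move -z to the remainder.
  remainder -yz³ + 3yz² + 3yz - 2z³ - z² - z ≠ 0; add g_3 = -yz³ + 3yz² + 3yz - 2z³ - z² - z to the basis.

The other S-polynomials (S(f_1,g_3), S(f_2,g_3)) all reduce to 0 modulo the current basis, so we have a Gröbner basis.
Inter-reduce: drop elements whose leading term is divisible by another's, tail-reduce, and make monic.

G = {x + 3yz - z, yz³ - 3yz² - 3yz + 2z³ + z² + z}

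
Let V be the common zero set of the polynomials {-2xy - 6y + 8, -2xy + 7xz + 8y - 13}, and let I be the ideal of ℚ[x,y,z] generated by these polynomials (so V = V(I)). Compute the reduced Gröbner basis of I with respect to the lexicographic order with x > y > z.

G = {xy + 3y - 4, xz + 2y - 3, y² - 3/2yz - 3/2y + 2z}

f_1 = -2xy - 6y + 8, LT = xy.
f_2 = -2xy + 7xz + 8y - 13, LT = xy.

S(f_1,f_2): lcm = xy. S = 7/2xz + 7y - 21/2.
  leading term xz: no divisor's leading term divides it; move 7/2xz to the remainder.
  leading term y: no divisor's leading term divides it; move 7y to the remainder.
  leading term 1: no divisor's leading term divides it; move -21/2 to the remainder.
  remainder 7/2xz + 7y - 21/2 ≠ 0; add g_3 = 7/2xz + 7y - 21/2 to the basis.

S(f_1,g_3): lcm = xyz. S = -2y² + 3yz + 3y - 4z.
  leading term y²: no divisor's leading term divides it; move -2y² to the remainder.
  leading term yz: no divisor's leading term divides it; move 3yz to the remainder.
  leading term y: no divisor's leading term divides it; move 3y to the remainder.
  leading term z: no divisor's leading term divides it; move -4z to the remainder.
  remainder -2y² + 3yz + 3y - 4z ≠ 0; add g_4 = -2y² + 3yz + 3y - 4z to the basis.

S(f_2,g_3): lcm = xyz. S = -7/2xz² - 2y² - 4yz + 3y + 13/2z.
  leading term xz²: subtract (-z)·g_3 from -7/2xz² - 2y² - 4yz + 3y + 13/2z → -2y² + 3yz + 3y - 4z
  leading term y²: subtract (1)·g_4 from -2y² + 3yz + 3y - 4z → 0
  remainder 0.

S(f_1,g_4): lcm = xy². S = 3/2xyz + 3/2xy - 2xz + 3y² - 4y.
  leading term xyz: subtract (-¾z)·f_1 from 3/2xyz + 3/2xy - 2xz + 3y² - 4y → 3/2xy - 2xz + 3y² - 9/2yz - 4y + 6z
  leading term xy: subtract (-¾)·f_1 from 3/2xy - 2xz + 3y² - 9/2yz - 4y + 6z → -2xz + 3y² - 9/2yz - 17/2y + 6z + 6
  leading term xz: subtract (-4/7)·g_3 from -2xz + 3y² - 9/2yz - 17/2y + 6z + 6 → 3y² - 9/2yz - 9/2y + 6z
  leading term y²: subtract (-3/2)·g_4 from 3y² - 9/2yz - 9/2y + 6z → 0
  remainder 0.

S(f_2,g_4): lcm = xy². S = -2xyz + 3/2xy - 2xz - 4y² + 13/2y.
  leading term xyz: subtract (z)·f_1 from -2xyz + 3/2xy - 2xz - 4y² + 13/2y → 3/2xy - 2xz - 4y² + 6yz + 13/2y - 8z
  leading term xy: subtract (-¾)·f_1 from 3/2xy - 2xz - 4y² + 6yz + 13/2y - 8z → -2xz - 4y² + 6yz + 2y - 8z + 6
  leading term xz: subtract (-4/7)·g_3 from -2xz - 4y² + 6yz + 2y - 8z + 6 → -4y² + 6yz + 6y - 8z
  leading term y²: subtract (2)·g_4 from -4y² + 6yz + 6y - 8z → 0
  remainder 0.

S(g_3,g_4): leading monomials are coprime, so the S-polynomial reduces to 0 (Buchberger's first criterion).
Every S-polynomial of the final basis reduces to 0, so we have a Gröbner basis.
Inter-reduce: drop elements whose leading term is divisible by another's, tail-reduce, and make monic.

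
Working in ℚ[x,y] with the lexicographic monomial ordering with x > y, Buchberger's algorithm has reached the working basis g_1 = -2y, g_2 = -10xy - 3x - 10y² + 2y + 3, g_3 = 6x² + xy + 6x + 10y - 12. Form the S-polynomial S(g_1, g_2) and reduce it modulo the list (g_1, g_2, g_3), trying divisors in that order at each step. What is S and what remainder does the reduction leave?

S(g_1, g_2) = -3/10x - y² + ⅕y + 3/10; remainder on division = -3/10x + 3/10.

lcm(LM(g_1), LM(g_2)) = xy.
S = (lcm/LT(g_1))·g_1 − (lcm/LT(g_2))·g_2 = -3/10x - y² + ⅕y + 3/10.
Reduce S modulo (g_1, g_2, g_3) in that order:
  leading term x: no divisor's leading term divides it; move -3/10x to the remainder.
  leading term y²: subtract (½y)·g_1 from -y² + ⅕y + 3/10 → ⅕y + 3/10
  leading term y: subtract (-1/10)·g_1 from ⅕y + 3/10 → 3/10
  leading term 1: no divisor's leading term divides it; move 3/10 to the remainder.
The remainder -3/10x + 3/10 is nonzero, so it would be added as the next basis element.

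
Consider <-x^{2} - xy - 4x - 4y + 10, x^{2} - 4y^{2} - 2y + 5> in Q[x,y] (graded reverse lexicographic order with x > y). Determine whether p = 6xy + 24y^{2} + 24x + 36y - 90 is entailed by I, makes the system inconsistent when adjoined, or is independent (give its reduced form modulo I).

First compute the reduced Gröbner basis of I by Buchberger's algorithm.
f_1 = -x^{2} - xy - 4x - 4y + 10, LT = x^{2}.
f_2 = x^{2} - 4y^{2} - 2y + 5, LT = x^{2}.

S(f_1,f_2): lcm = x^{2}. S = xy + 4y^{2} + 4x + 6y - 15.
  leading term xy: no divisor's leading term divides it; move xy to the remainder.
  leading term y^{2}: no divisor's leading term divides it; move 4y^{2} to the remainder.
  leading term x: no divisor's leading term divides it; move 4x to the remainder.
  leading term y: no divisor's leading term divides it; move 6y to the remainder.
  leading term 1: no divisor's leading term divides it; move -15 to the remainder.
  remainder xy + 4y^{2} + 4x + 6y - 15 ≠ 0; add h_3 = xy + 4y^{2} + 4x + 6y - 15 to the basis.

S(f_1,h_3): lcm = x^{2}y. S = -3xy^{2} - 4x^{2} - 2xy + 4y^{2} + 15x - 10y.
  leading term xy^{2}: subtract (-3y)·h_3 from -3xy^{2} - 4x^{2} - 2xy + 4y^{2} + 15x - 10y → 12y^{3} - 4x^{2} + 10xy + 22y^{2} + 15x - 55y
  leading term y^{3}: no divisor's leading term divides it; move 12y^{3} to the remainder.
  leading term x^{2}: subtract (4)·f_1 from -4x^{2} + 10xy + 22y^{2} + 15x - 55y → 14xy + 22y^{2} + 31x - 39y - 40
  leading term xy: subtract (14)·h_3 from 14xy + 22y^{2} + 31x - 39y - 40 → -34y^{2} - 25x - 123y + 170
  leading term y^{2}: no divisor's leading term divides it; move -34y^{2} to the remainder.
  leading term x: no divisor's leading term divides it; move -25x to the remainder.
  leading term y: no divisor's leading term divides it; move -123y to the remainder.
  leading term 1: no divisor's leading term divides it; move 170 to the remainder.
  remainder 12y^{3} - 34y^{2} - 25x - 123y + 170 ≠ 0; add h_4 = 12y^{3} - 34y^{2} - 25x - 123y + 170 to the basis.

S(f_2,h_3): lcm = x^{2}y. S = -4xy^{2} - 4y^{3} - 4x^{2} - 6xy - 2y^{2} + 15x + 5y.
  leading term xy^{2}: subtract (-4y)·h_3 from -4xy^{2} - 4y^{3} - 4x^{2} - 6xy - 2y^{2} + 15x + 5y → 12y^{3} - 4x^{2} + 10xy + 22y^{2} + 15x - 55y
  leading term y^{3}: subtract (1)·h_4 from 12y^{3} - 4x^{2} + 10xy + 22y^{2} + 15x - 55y → -4x^{2} + 10xy + 56y^{2} + 40x + 68y - 170
  leading term x^{2}: subtract (4)·f_1 from -4x^{2} + 10xy + 56y^{2} + 40x + 68y - 170 → 14xy + 56y^{2} + 56x + 84y - 210
  leading term xy: subtract (14)·h_3 from 14xy + 56y^{2} + 56x + 84y - 210 → 0
  remainder 0.

S(f_1,h_4): leading monomials are coprime, so the S-polynomial reduces to 0 (Buchberger's first criterion).
S(f_2,h_4): leading monomials are coprime, so the S-polynomial reduces to 0 (Buchberger's first criterion).
S(h_3,h_4): lcm = xy^{3}. S = 4y^{4} + \tfrac{41}{6}xy^{2} + 6y^{3} + \tfrac{25}{12}x^{2} + \tfrac{41}{4}xy - 15y^{2} - \tfrac{85}{6}x.
  leading term y^{4}: subtract (\tfrac{1}{3}y)·h_4 from 4y^{4} + \tfrac{41}{6}xy^{2} + 6y^{3} + \tfrac{25}{12}x^{2} + \tfrac{41}{4}xy - 15y^{2} - \tfrac{85}{6}x → \tfrac{41}{6}xy^{2} + \tfrac{52}{3}y^{3} + \tfrac{25}{12}x^{2} + \tfrac{223}{12}xy + 26y^{2} - \tfrac{85}{6}x - \tfrac{170}{3}y
  leading term xy^{2}: subtract (\tfrac{41}{6}y)·h_3 from \tfrac{41}{6}xy^{2} + \tfrac{52}{3}y^{3} + \tfrac{25}{12}x^{2} + \tfrac{223}{12}xy + 26y^{2} - \tfrac{85}{6}x - \tfrac{170}{3}y → -10y^{3} + \tfrac{25}{12}x^{2} - \tfrac{35}{4}xy - 15y^{2} - \tfrac{85}{6}x + \tfrac{275}{6}y
  leading term y^{3}: subtract (-\tfrac{5}{6})·h_4 from -10y^{3} + \tfrac{25}{12}x^{2} - \tfrac{35}{4}xy - 15y^{2} - \tfrac{85}{6}x + \tfrac{275}{6}y → \tfrac{25}{12}x^{2} - \tfrac{35}{4}xy - \tfrac{130}{3}y^{2} - 35x - \tfrac{170}{3}y + \tfrac{425}{3}
  leading term x^{2}: subtract (-\tfrac{25}{12})·f_1 from \tfrac{25}{12}x^{2} - \tfrac{35}{4}xy - \tfrac{130}{3}y^{2} - 35x - \tfrac{170}{3}y + \tfrac{425}{3} → -\tfrac{65}{6}xy - \tfrac{130}{3}y^{2} - \tfrac{130}{3}x - 65y + \tfrac{325}{2}
  leading term xy: subtract (-\tfrac{65}{6})·h_3 from -\tfrac{65}{6}xy - \tfrac{130}{3}y^{2} - \tfrac{130}{3}x - 65y + \tfrac{325}{2} → 0
  remainder 0.

Every S-polynomial of the final basis reduces to 0, so we have a Gröbner basis.
Inter-reduce: drop elements whose leading term is divisible by another's, tail-reduce, and make monic.
Reduced Gröbner basis: {y^{3} - \tfrac{17}{6}y^{2} - \tfrac{25}{12}x - \tfrac{41}{4}y + \tfrac{85}{6}, x^{2} - 4y^{2} - 2y + 5, xy + 4y^{2} + 4x + 6y - 15}.
Label its elements g_1 = y^{3} - \tfrac{17}{6}y^{2} - \tfrac{25}{12}x - \tfrac{41}{4}y + \tfrac{85}{6}, g_2 = x^{2} - 4y^{2} - 2y + 5, g_3 = xy + 4y^{2} + 4x + 6y - 15.

Reduce p = 6xy + 24y^{2} + 24x + 36y - 90 modulo G:
  leading term xy: subtract (6)·g_3 from 6xy + 24y^{2} + 24x + 36y - 90 → 0
  normal form = 0.
Since the normal form is 0, p ∈ I.

6xy + 24y^{2} + 24x + 36y - 90 lies in I (it reduces to 0).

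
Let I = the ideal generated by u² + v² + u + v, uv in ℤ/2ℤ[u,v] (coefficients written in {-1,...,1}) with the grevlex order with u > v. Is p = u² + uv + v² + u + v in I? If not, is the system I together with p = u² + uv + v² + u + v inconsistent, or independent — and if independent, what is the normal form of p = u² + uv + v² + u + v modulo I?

u² + uv + v² + u + v lies in I (it reduces to 0).

First compute the reduced Gröbner basis of I by Buchberger's algorithm.
f_1 = u² + v² + u + v, LT = u².
f_2 = uv, LT = uv.

S(f_1,f_2): lcm = u²v. S = v³ + uv + v².
  leading term v³: no divisor's leading term divides it; move v³ to the remainder.
  leading term uv: subtract (1)·f_2 from uv + v² → v²
  leading term v²: no divisor's leading term divides it; move v² to the remainder.
  remainder v³ + v² ≠ 0; add h_3 = v³ + v² to the basis.

The other S-polynomials (S(f_1,h_3), S(f_2,h_3)) all reduce to 0 modulo the current basis, so we have a Gröbner basis.
Inter-reduce: drop elements whose leading term is divisible by another's, tail-reduce, and make monic.
Reduced Gröbner basis: {v³ + v², u² + v² + u + v, uv}.
Label its elements g_1 = v³ + v², g_2 = u² + v² + u + v, g_3 = uv.

Reduce p = u² + uv + v² + u + v modulo G:
  leading term u²: subtract (1)·g_2 from u² + uv + v² + u + v → uv
  leading term uv: subtract (1)·g_3 from uv → 0
  normal form = 0.
Since the normal form is 0, p ∈ I.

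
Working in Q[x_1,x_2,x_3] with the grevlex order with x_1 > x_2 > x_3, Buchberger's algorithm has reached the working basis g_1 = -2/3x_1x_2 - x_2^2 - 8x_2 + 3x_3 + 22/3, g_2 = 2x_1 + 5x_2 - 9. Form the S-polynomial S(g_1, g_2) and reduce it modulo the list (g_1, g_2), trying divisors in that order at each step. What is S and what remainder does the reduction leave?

lcm(LM(g_1), LM(g_2)) = x_1x_2.
S = (lcm/LT(g_1))·g_1 − (lcm/LT(g_2))·g_2 = -x_2^2 + 33/2x_2 - 9/2x_3 - 11.
Reduce S modulo (g_1, g_2) in that order:
  leading term x_2^2: no divisor's leading term divides it; move -x_2^2 to the remainder.
  leading term x_2: no divisor's leading term divides it; move 33/2x_2 to the remainder.
  leading term x_3: no divisor's leading term divides it; move -9/2x_3 to the remainder.
  leading term 1: no divisor's leading term divides it; move -11 to the remainder.
The remainder -x_2^2 + 33/2x_2 - 9/2x_3 - 11 is nonzero, so it would be added as the next basis element.

S(g_1, g_2) = -x_2^2 + 33/2x_2 - 9/2x_3 - 11; remainder on division = -x_2^2 + 33/2x_2 - 9/2x_3 - 11.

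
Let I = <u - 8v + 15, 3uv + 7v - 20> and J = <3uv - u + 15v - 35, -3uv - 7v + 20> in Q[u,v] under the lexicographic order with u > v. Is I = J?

Yes, the ideals are equal.

Equality of ideals is decidable: compute both reduced Gröbner bases (unique for the ordering) and check whether they agree.
Buchberger on the first generating set:
f_1 = u - 8v + 15, LT = u.
f_2 = 3uv + 7v - 20, LT = uv.

S(f_1,f_2): lcm = uv. S = -8v^2 + 38/3v + 20/3.
  leading term v^2: no divisor's leading term divides it; move -8v^2 to the remainder.
  leading term v: no divisor's leading term divides it; move 38/3v to the remainder.
  leading term 1: no divisor's leading term divides it; move 20/3 to the remainder.
  remainder -8v^2 + 38/3v + 20/3 ≠ 0; add g_3 = -8v^2 + 38/3v + 20/3 to the basis.

S(f_1,g_3): leading monomials are coprime, so the S-polynomial reduces to 0 (Buchberger's first criterion).
S(f_2,g_3): lcm = uv^2. S = 19/12uv + 5/6u + 7/3v^2 - 20/3v.
  leading term uv: subtract (19/12v)·f_1 from 19/12uv + 5/6u + 7/3v^2 - 20/3v → 5/6u + 15v^2 - 365/12v
  leading term u: subtract (5/6)·f_1 from 5/6u + 15v^2 - 365/12v → 15v^2 - 95/4v - 25/2
  leading term v^2: subtract (-15/8)·g_3 from 15v^2 - 95/4v - 25/2 → 0
  remainder 0.

Every S-polynomial of the final basis reduces to 0, so we have a Gröbner basis.
Inter-reduce: drop elements whose leading term is divisible by another's, tail-reduce, and make monic.
Reduced Gröbner basis: {u - 8v + 15, v^2 - 19/12v - 5/6}.

Buchberger on the second generating set:
h_1 = 3uv - u + 15v - 35, LT = uv.
h_2 = -3uv - 7v + 20, LT = uv.

S(h_1,h_2): lcm = uv. S = -1/3u + 8/3v - 5.
  leading term u: no divisor's leading term divides it; move -1/3u to the remainder.
  leading term v: no divisor's leading term divides it; move 8/3v to the remainder.
  leading term 1: no divisor's leading term divides it; move -5 to the remainder.
  remainder -1/3u + 8/3v - 5 ≠ 0; add k_3 = -1/3u + 8/3v - 5 to the basis.

S(h_1,k_3): lcm = uv. S = -1/3u + 8v^2 - 10v - 35/3.
  leading term u: subtract (1)·k_3 from -1/3u + 8v^2 - 10v - 35/3 → 8v^2 - 38/3v - 20/3
  leading term v^2: no divisor's leading term divides it; move 8v^2 to the remainder.
  leading term v: no divisor's leading term divides it; move -38/3v to the remainder.
  leading term 1: no divisor's leading term divides it; move -20/3 to the remainder.
  remainder 8v^2 - 38/3v - 20/3 ≠ 0; add k_4 = 8v^2 - 38/3v - 20/3 to the basis.

S(h_2,k_3): lcm = uv. S = 8v^2 - 38/3v - 20/3.
  leading term v^2: subtract (1)·k_4 from 8v^2 - 38/3v - 20/3 → 0
  remainder 0.

S(h_1,k_4): lcm = uv^2. S = 5/4uv + 5/6u + 5v^2 - 35/3v.
  leading term uv: subtract (5/12)·h_1 from 5/4uv + 5/6u + 5v^2 - 35/3v → 5/4u + 5v^2 - 215/12v + 175/12
  leading term u: subtract (-15/4)·k_3 from 5/4u + 5v^2 - 215/12v + 175/12 → 5v^2 - 95/12v - 25/6
  leading term v^2: subtract (5/8)·k_4 from 5v^2 - 95/12v - 25/6 → 0
  remainder 0.

S(h_2,k_4): lcm = uv^2. S = 19/12uv + 5/6u + 7/3v^2 - 20/3v.
  leading term uv: subtract (19/36)·h_1 from 19/12uv + 5/6u + 7/3v^2 - 20/3v → 49/36u + 7/3v^2 - 175/12v + 665/36
  leading term u: subtract (-49/12)·k_3 from 49/36u + 7/3v^2 - 175/12v + 665/36 → 7/3v^2 - 133/36v - 35/18
  leading term v^2: subtract (7/24)·k_4 from 7/3v^2 - 133/36v - 35/18 → 0
  remainder 0.

S(k_3,k_4): leading monomials are coprime, so the S-polynomial reduces to 0 (Buchberger's first criterion).
Every S-polynomial of the final basis reduces to 0, so we have a Gröbner basis.
Inter-reduce: drop elements whose leading term is divisible by another's, tail-reduce, and make monic.
Reduced Gröbner basis: {u - 8v + 15, v^2 - 19/12v - 5/6}.

Same reduced basis, so the two generating sets span the same ideal.
The choice of monomial ordering does not affect the verdict — as long as both bases are computed under the same ordering, their equality decides ideal equality.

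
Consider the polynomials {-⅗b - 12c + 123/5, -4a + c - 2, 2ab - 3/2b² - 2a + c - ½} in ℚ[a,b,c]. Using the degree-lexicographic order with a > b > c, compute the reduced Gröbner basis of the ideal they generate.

G = {c² - 41/10c + 21/5, a - ¼c + ½, b + 20c - 41}

f_1 = -⅗b - 12c + 123/5, LT = b.
f_2 = -4a + c - 2, LT = a.
f_3 = 2ab - 3/2b² - 2a + c - ½, LT = ab.

S(f_1,f_3): lcm = ab. S = 20ac + ¾b² - 40a - ½c + ¼.
  reduce S modulo (f_1, f_2, f_3):
  remainder 305c² - 2501/2c + 1281 ≠ 0; add g_4 = 305c² - 2501/2c + 1281 to the basis.

The other S-polynomials (S(f_1,f_2), S(f_2,f_3), S(f_1,g_4), S(f_2,g_4), S(f_3,g_4)) all reduce to 0 modulo the current basis, so we have a Gröbner basis.
Inter-reduce: drop elements whose leading term is divisible by another's, tail-reduce, and make monic.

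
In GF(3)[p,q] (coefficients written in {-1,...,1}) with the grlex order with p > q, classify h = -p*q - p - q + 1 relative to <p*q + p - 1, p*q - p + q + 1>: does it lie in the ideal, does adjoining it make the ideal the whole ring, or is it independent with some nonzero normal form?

First compute the reduced Gröbner basis of I by Buchberger's algorithm.
f_1 = p*q + p - 1, LT = p*q.
f_2 = p*q - p + q + 1, LT = p*q.

S(f_1,f_2): lcm = p*q. S = -p - q + 1.
  reduce S modulo (f_1, f_2):
  remainder -p - q + 1 ≠ 0; add k_3 = -p - q + 1 to the basis.

S(f_1,k_3): lcm = p*q. S = -q**2 + p + q - 1.
  reduce S modulo (f_1, f_2, k_3):
  remainder -q**2 ≠ 0; add k_4 = -q**2 to the basis.

The other S-polynomials (S(f_2,k_3), S(f_1,k_4), S(f_2,k_4), S(k_3,k_4)) all reduce to 0 modulo the current basis, so we have a Gröbner basis.
Inter-reduce: drop elements whose leading term is divisible by another's, tail-reduce, and make monic.
Reduced Gröbner basis: {q**2, p + q - 1}.
Label its elements g_1 = q**2, g_2 = p + q - 1.

Reduce h = -p*q - p - q + 1 modulo G:
  leading term p*q: subtract (-q)·g_2 from -p*q - p - q + 1 → q**2 - p + q + 1
  leading term q**2: subtract (1)·g_1 from q**2 - p + q + 1 → -p + q + 1
  leading term p: subtract (-1)·g_2 from -p + q + 1 → -q
  leading term q: no divisor's leading term divides it; move -q to the remainder.
  normal form = -q.
The normal form is nonzero, so h ∉ I. Since h minus its normal form lies in I, I + (h) = I + (r) where r = -q; decide whether this ideal is the whole ring.
Run Buchberger on G together with r (pairs among the g_i already reduce to 0 since G is a Gröbner basis):
g_1 = q**2, LT = q**2.
g_2 = p + q - 1, LT = p.
r = -q, LT = q.

The S-polynomials (S(g_1,g_2), S(g_1,r), S(g_2,r)) all reduce to 0 modulo the current basis, so we have a Gröbner basis.
Inter-reduce: drop elements whose leading term is divisible by another's, tail-reduce, and make monic.
Reduced Gröbner basis: {p - 1, q}.
The reduced Gröbner basis of I + (h) is {p - 1, q} ≠ {1}, a proper ideal, so the enlarged system stays consistent: h is independent of I, with normal form -q.

-p*q - p - q + 1 is independent of I; its normal form modulo I is -q.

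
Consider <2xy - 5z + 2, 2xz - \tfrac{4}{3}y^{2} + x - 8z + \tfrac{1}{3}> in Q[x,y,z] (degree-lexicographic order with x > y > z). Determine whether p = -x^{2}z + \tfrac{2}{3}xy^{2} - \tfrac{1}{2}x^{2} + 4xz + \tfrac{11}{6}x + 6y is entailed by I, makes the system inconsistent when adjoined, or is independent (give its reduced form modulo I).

First compute the reduced Gröbner basis of I by Buchberger's algorithm.
f_1 = 2xy - 5z + 2, LT = xy.
f_2 = 2xz - \tfrac{4}{3}y^{2} + x - 8z + \tfrac{1}{3}, LT = xz.

S(f_1,f_2): lcm = xyz. S = \tfrac{2}{3}y^{3} - \tfrac{1}{2}xy + 4yz - \tfrac{5}{2}z^{2} - \tfrac{1}{6}y + z.
  leading term y^{3}: no divisor's leading term divides it; move \tfrac{2}{3}y^{3} to the remainder.
  leading term xy: subtract (-\tfrac{1}{4})·f_1 from -\tfrac{1}{2}xy + 4yz - \tfrac{5}{2}z^{2} - \tfrac{1}{6}y + z → 4yz - \tfrac{5}{2}z^{2} - \tfrac{1}{6}y - \tfrac{1}{4}z + \tfrac{1}{2}
  leading term yz: no divisor's leading term divides it; move 4yz to the remainder.
  leading term z^{2}: no divisor's leading term divides it; move -\tfrac{5}{2}z^{2} to the remainder.
  leading term y: no divisor's leading term divides it; move -\tfrac{1}{6}y to the remainder.
  leading term z: no divisor's leading term divides it; move -\tfrac{1}{4}z to the remainder.
  leading term 1: no divisor's leading term divides it; move \tfrac{1}{2} to the remainder.
  remainder \tfrac{2}{3}y^{3} + 4yz - \tfrac{5}{2}z^{2} - \tfrac{1}{6}y - \tfrac{1}{4}z + \tfrac{1}{2} ≠ 0; add h_3 = \tfrac{2}{3}y^{3} + 4yz - \tfrac{5}{2}z^{2} - \tfrac{1}{6}y - \tfrac{1}{4}z + \tfrac{1}{2} to the basis.

The other S-polynomials (S(f_1,h_3), S(f_2,h_3)) all reduce to 0 modulo the current basis, so we have a Gröbner basis.
Inter-reduce: drop elements whose leading term is divisible by another's, tail-reduce, and make monic.
Reduced Gröbner basis: {y^{3} + 6yz - \tfrac{15}{4}z^{2} - \tfrac{1}{4}y - \tfrac{3}{8}z + \tfrac{3}{4}, xy - \tfrac{5}{2}z + 1, xz - \tfrac{2}{3}y^{2} + \tfrac{1}{2}x - 4z + \tfrac{1}{6}}.
Label its elements g_1 = y^{3} + 6yz - \tfrac{15}{4}z^{2} - \tfrac{1}{4}y - \tfrac{3}{8}z + \tfrac{3}{4}, g_2 = xy - \tfrac{5}{2}z + 1, g_3 = xz - \tfrac{2}{3}y^{2} + \tfrac{1}{2}x - 4z + \tfrac{1}{6}.

Reduce p = -x^{2}z + \tfrac{2}{3}xy^{2} - \tfrac{1}{2}x^{2} + 4xz + \tfrac{11}{6}x + 6y modulo G:
  leading term x^{2}z: subtract (-x)·g_3 from -x^{2}z + \tfrac{2}{3}xy^{2} - \tfrac{1}{2}x^{2} + 4xz + \tfrac{11}{6}x + 6y → 2x + 6y
  leading term x: no divisor's leading term divides it; move 2x to the remainder.
  leading term y: no divisor's leading term divides it; move 6y to the remainder.
  normal form = 2x + 6y.
The normal form is nonzero, so p ∉ I. Since p minus its normal form lies in I, I + (p) = I + (r) where r = 2x + 6y; decide whether this ideal is the whole ring.
Run Buchberger on G together with r (pairs among the g_i already reduce to 0 since G is a Gröbner basis):
g_1 = y^{3} + 6yz - \tfrac{15}{4}z^{2} - \tfrac{1}{4}y - \tfrac{3}{8}z + \tfrac{3}{4}, LT = y^{3}.
g_2 = xy - \tfrac{5}{2}z + 1, LT = xy.
g_3 = xz - \tfrac{2}{3}y^{2} + \tfrac{1}{2}x - 4z + \tfrac{1}{6}, LT = xz.
r = 2x + 6y, LT = x.

S(g_2,r): lcm = xy. S = -3y^{2} - \tfrac{5}{2}z + 1.
  leading term y^{2}: no divisor's leading term divides it; move -3y^{2} to the remainder.
  leading term z: no divisor's leading term divides it; move -\tfrac{5}{2}z to the remainder.
  leading term 1: no divisor's leading term divides it; move 1 to the remainder.
  remainder -3y^{2} - \tfrac{5}{2}z + 1 ≠ 0; add m_5 = -3y^{2} - \tfrac{5}{2}z + 1 to the basis.

S(g_3,r): lcm = xz. S = -\tfrac{2}{3}y^{2} - 3yz + \tfrac{1}{2}x - 4z + \tfrac{1}{6}.
  leading term y^{2}: subtract (\tfrac{2}{9})·m_5 from -\tfrac{2}{3}y^{2} - 3yz + \tfrac{1}{2}x - 4z + \tfrac{1}{6} → -3yz + \tfrac{1}{2}x - \tfrac{31}{9}z - \tfrac{1}{18}
  leading term yz: no divisor's leading term divides it; move -3yz to the remainder.
  leading term x: subtract (\tfrac{1}{4})·r from \tfrac{1}{2}x - \tfrac{31}{9}z - \tfrac{1}{18} → -\tfrac{3}{2}y - \tfrac{31}{9}z - \tfrac{1}{18}
  leading term y: no divisor's leading term divides it; move -\tfrac{3}{2}y to the remainder.
  leading term z: no divisor's leading term divides it; move -\tfrac{31}{9}z to the remainder.
  leading term 1: no divisor's leading term divides it; move -\tfrac{1}{18} to the remainder.
  remainder -3yz - \tfrac{3}{2}y - \tfrac{31}{9}z - \tfrac{1}{18} ≠ 0; add m_6 = -3yz - \tfrac{3}{2}y - \tfrac{31}{9}z - \tfrac{1}{18} to the basis.

S(g_1,m_5): lcm = y^{3}. S = \tfrac{31}{6}yz - \tfrac{15}{4}z^{2} + \tfrac{1}{12}y - \tfrac{3}{8}z + \tfrac{3}{4}.
  leading term yz: subtract (-\tfrac{31}{18})·m_6 from \tfrac{31}{6}yz - \tfrac{15}{4}z^{2} + \tfrac{1}{12}y - \tfrac{3}{8}z + \tfrac{3}{4} → -\tfrac{15}{4}z^{2} - \tfrac{5}{2}y - \tfrac{4087}{648}z + \tfrac{53}{81}
  leading term z^{2}: no divisor's leading term divides it; move -\tfrac{15}{4}z^{2} to the remainder.
  leading term y: no divisor's leading term divides it; move -\tfrac{5}{2}y to the remainder.
  leading term z: no divisor's leading term divides it; move -\tfrac{4087}{648}z to the remainder.
  leading term 1: no divisor's leading term divides it; move \tfrac{53}{81} to the remainder.
  remainder -\tfrac{15}{4}z^{2} - \tfrac{5}{2}y - \tfrac{4087}{648}z + \tfrac{53}{81} ≠ 0; add m_7 = -\tfrac{15}{4}z^{2} - \tfrac{5}{2}y - \tfrac{4087}{648}z + \tfrac{53}{81} to the basis.

The other S-polynomials (S(g_1,g_2), S(g_1,g_3), S(g_1,r), S(g_2,g_3), S(g_2,m_5), S(g_3,m_5), S(r,m_5), S(g_1,m_6), S(g_2,m_6), S(g_3,m_6), S(r,m_6), S(m_5,m_6), S(g_1,m_7), S(g_2,m_7), S(g_3,m_7), S(r,m_7), S(m_5,m_7), S(m_6,m_7)) all reduce to 0 modulo the current basis, so we have a Gröbner basis.
Inter-reduce: drop elements whose leading term is divisible by another's, tail-reduce, and make monic.
Reduced Gröbner basis: {y^{2} + \tfrac{5}{6}z - \tfrac{1}{3}, yz + \tfrac{1}{2}y + \tfrac{31}{27}z + \tfrac{1}{54}, z^{2} + \tfrac{2}{3}y + \tfrac{4087}{2430}z - \tfrac{212}{1215}, x + 3y}.
The reduced Gröbner basis of I + (p) is {y^{2} + \tfrac{5}{6}z - \tfrac{1}{3}, yz + \tfrac{1}{2}y + \tfrac{31}{27}z + \tfrac{1}{54}, z^{2} + \tfrac{2}{3}y + \tfrac{4087}{2430}z - \tfrac{212}{1215}, x + 3y} ≠ {1}, a proper ideal, so the enlarged system stays consistent: p is independent of I, with normal form 2x + 6y.

-x^{2}z + \tfrac{2}{3}xy^{2} - \tfrac{1}{2}x^{2} + 4xz + \tfrac{11}{6}x + 6y is independent of I; its normal form modulo I is 2x + 6y.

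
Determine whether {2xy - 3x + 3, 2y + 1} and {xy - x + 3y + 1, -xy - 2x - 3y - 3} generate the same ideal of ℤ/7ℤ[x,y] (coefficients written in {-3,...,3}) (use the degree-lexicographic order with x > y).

Since reduced Gröbner bases are canonical representatives of ideals under a given ordering, it suffices to compute and compare them.
Buchberger on the first generating set:
f_1 = 2xy - 3x + 3, LT = xy.
f_2 = 2y + 1, LT = y.

S(f_1,f_2): lcm = xy. S = -2x - 2.
  reduce S modulo (f_1, f_2):
  remainder -2x - 2 ≠ 0; add g_3 = -2x - 2 to the basis.

The other S-polynomials (S(f_1,g_3), S(f_2,g_3)) all reduce to 0 modulo the current basis, so we have a Gröbner basis.
Inter-reduce: drop elements whose leading term is divisible by another's, tail-reduce, and make monic.
Reduced Gröbner basis: {x + 1, y - 3}.

Buchberger on the second generating set:
h_1 = xy - x + 3y + 1, LT = xy.
h_2 = -xy - 2x - 3y - 3, LT = xy.

S(h_1,h_2): lcm = xy. S = -3x - 2.
  reduce S modulo (h_1, h_2):
  remainder -3x - 2 ≠ 0; add k_3 = -3x - 2 to the basis.

S(h_1,k_3): lcm = xy. S = -x + 1.
  reduce S modulo (h_1, h_2, k_3):
  remainder -3 ≠ 0; add k_4 = -3 to the basis.

The other S-polynomials (S(h_2,k_3), S(h_1,k_4), S(h_2,k_4), S(k_3,k_4)) all reduce to 0 modulo the current basis, so we have a Gröbner basis.
Inter-reduce: drop elements whose leading term is divisible by another's, tail-reduce, and make monic.
Reduced Gröbner basis: {1}.

The bases are distinct; the ideals are different.

No, the ideals differ.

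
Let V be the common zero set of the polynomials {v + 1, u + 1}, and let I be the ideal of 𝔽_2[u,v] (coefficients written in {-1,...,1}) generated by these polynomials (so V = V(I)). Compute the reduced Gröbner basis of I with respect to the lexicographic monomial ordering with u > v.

f_1 = v + 1, LT = v.
f_2 = u + 1, LT = u.

The S-polynomials (S(f_1,f_2)) all reduce to 0 modulo the current basis, so we have a Gröbner basis.

G = {u + 1, v + 1}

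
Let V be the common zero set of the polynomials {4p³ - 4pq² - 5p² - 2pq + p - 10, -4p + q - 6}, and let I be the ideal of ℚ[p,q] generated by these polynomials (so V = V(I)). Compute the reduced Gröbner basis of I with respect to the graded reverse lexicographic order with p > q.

This is the nonlinear analogue of row-reducing a linear system.

f_1 = 4p³ - 4pq² - 5p² - 2pq + p - 10, LT = p³.
f_2 = -4p + q - 6, LT = p.

S(f_1,f_2): lcm = p³. S = ¼p²q - pq² - 11/4p² - ½pq + ¼p - 5/2.
  leading term p²q: subtract (-1/16pq)·f_2 from ¼p²q - pq² - 11/4p² - ½pq + ¼p - 5/2 → -15/16pq² - 11/4p² - ⅞pq + ¼p - 5/2
  leading term pq²: subtract (15/64q²)·f_2 from -15/16pq² - 11/4p² - ⅞pq + ¼p - 5/2 → -15/64q³ - 11/4p² - ⅞pq + 45/32q² + ¼p - 5/2
  leading term q³: no divisor's leading term divides it; move -15/64q³ to the remainder.
  leading term p²: subtract (11/16p)·f_2 from -11/4p² - ⅞pq + 45/32q² + ¼p - 5/2 → -25/16pq + 45/32q² + 35/8p - 5/2
  leading term pq: subtract (25/64q)·f_2 from -25/16pq + 45/32q² + 35/8p - 5/2 → 65/64q² + 35/8p + 75/32q - 5/2
  leading term q²: no divisor's leading term divides it; move 65/64q² to the remainder.
  leading term p: subtract (-35/32)·f_2 from 35/8p + 75/32q - 5/2 → 55/16q - 145/16
  leading term q: no divisor's leading term divides it; move 55/16q to the remainder.
  leading term 1: no divisor's leading term divides it; move -145/16 to the remainder.
  remainder -15/64q³ + 65/64q² + 55/16q - 145/16 ≠ 0; add g_3 = -15/64q³ + 65/64q² + 55/16q - 145/16 to the basis.

S(f_1,g_3): leading monomials are coprime, so the S-polynomial reduces to 0 (Buchberger's first criterion).
S(f_2,g_3): leading monomials are coprime, so the S-polynomial reduces to 0 (Buchberger's first criterion).
Every S-polynomial of the final basis reduces to 0, so we have a Gröbner basis.
Inter-reduce: drop elements whose leading term is divisible by another's, tail-reduce, and make monic.

G = {q³ - 13/3q² - 44/3q + 116/3, p - ¼q + 3/2}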